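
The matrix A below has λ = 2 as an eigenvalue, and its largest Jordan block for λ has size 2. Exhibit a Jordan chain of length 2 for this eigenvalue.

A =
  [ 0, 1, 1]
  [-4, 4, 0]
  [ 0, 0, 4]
A Jordan chain for λ = 2 of length 2:
v_1 = (-2, -4, 0)ᵀ
v_2 = (1, 0, 0)ᵀ

Let N = A − (2)·I. We want v_2 with N^2 v_2 = 0 but N^1 v_2 ≠ 0; then v_{j-1} := N · v_j for j = 2, …, 2.

Pick v_2 = (1, 0, 0)ᵀ.
Then v_1 = N · v_2 = (-2, -4, 0)ᵀ.

Sanity check: (A − (2)·I) v_1 = (0, 0, 0)ᵀ = 0. ✓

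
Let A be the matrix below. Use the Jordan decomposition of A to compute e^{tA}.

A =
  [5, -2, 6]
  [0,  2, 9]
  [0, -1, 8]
e^{tA} =
  [exp(5*t), -2*t*exp(5*t), 6*t*exp(5*t)]
  [0, -3*t*exp(5*t) + exp(5*t), 9*t*exp(5*t)]
  [0, -t*exp(5*t), 3*t*exp(5*t) + exp(5*t)]

Strategy: write A = P · J · P⁻¹ where J is a Jordan canonical form, so e^{tA} = P · e^{tJ} · P⁻¹, and e^{tJ} can be computed block-by-block.

A has Jordan form
J =
  [5, 1, 0]
  [0, 5, 0]
  [0, 0, 5]
(up to reordering of blocks).

Per-block formulas:
  For a 2×2 Jordan block J_2(5): exp(t · J_2(5)) = e^(5t)·(I + t·N), where N is the 2×2 nilpotent shift.
  For a 1×1 block at λ = 5: exp(t · [5]) = [e^(5t)].

After assembling e^{tJ} and conjugating by P, we get:

e^{tA} =
  [exp(5*t), -2*t*exp(5*t), 6*t*exp(5*t)]
  [0, -3*t*exp(5*t) + exp(5*t), 9*t*exp(5*t)]
  [0, -t*exp(5*t), 3*t*exp(5*t) + exp(5*t)]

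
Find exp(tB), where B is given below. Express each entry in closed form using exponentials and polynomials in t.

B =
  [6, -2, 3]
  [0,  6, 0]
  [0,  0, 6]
e^{tB} =
  [exp(6*t), -2*t*exp(6*t), 3*t*exp(6*t)]
  [0, exp(6*t), 0]
  [0, 0, exp(6*t)]

Strategy: write B = P · J · P⁻¹ where J is a Jordan canonical form, so e^{tB} = P · e^{tJ} · P⁻¹, and e^{tJ} can be computed block-by-block.

B has Jordan form
J =
  [6, 1, 0]
  [0, 6, 0]
  [0, 0, 6]
(up to reordering of blocks).

Per-block formulas:
  For a 2×2 Jordan block J_2(6): exp(t · J_2(6)) = e^(6t)·(I + t·N), where N is the 2×2 nilpotent shift.
  For a 1×1 block at λ = 6: exp(t · [6]) = [e^(6t)].

After assembling e^{tJ} and conjugating by P, we get:

e^{tB} =
  [exp(6*t), -2*t*exp(6*t), 3*t*exp(6*t)]
  [0, exp(6*t), 0]
  [0, 0, exp(6*t)]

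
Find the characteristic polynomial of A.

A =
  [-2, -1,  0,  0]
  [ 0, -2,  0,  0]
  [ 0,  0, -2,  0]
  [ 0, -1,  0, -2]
x^4 + 8*x^3 + 24*x^2 + 32*x + 16

Expanding det(x·I − A) (e.g. by cofactor expansion or by noting that A is similar to its Jordan form J, which has the same characteristic polynomial as A) gives
  χ_A(x) = x^4 + 8*x^3 + 24*x^2 + 32*x + 16
which factors as (x + 2)^4. The eigenvalues (with algebraic multiplicities) are λ = -2 with multiplicity 4.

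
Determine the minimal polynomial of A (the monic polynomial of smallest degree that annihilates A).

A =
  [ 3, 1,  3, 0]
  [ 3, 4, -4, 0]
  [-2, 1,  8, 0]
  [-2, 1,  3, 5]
x^3 - 15*x^2 + 75*x - 125

The characteristic polynomial is χ_A(x) = (x - 5)^4, so the eigenvalues are known. The minimal polynomial is
  m_A(x) = Π_λ (x − λ)^{k_λ}
where k_λ is the size of the *largest* Jordan block for λ (equivalently, the smallest k with (A − λI)^k v = 0 for every generalised eigenvector v of λ).

  λ = 5: largest Jordan block has size 3, contributing (x − 5)^3

So m_A(x) = (x - 5)^3 = x^3 - 15*x^2 + 75*x - 125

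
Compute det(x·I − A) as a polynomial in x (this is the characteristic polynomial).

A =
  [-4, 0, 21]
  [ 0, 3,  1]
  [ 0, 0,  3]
x^3 - 2*x^2 - 15*x + 36

Expanding det(x·I − A) (e.g. by cofactor expansion or by noting that A is similar to its Jordan form J, which has the same characteristic polynomial as A) gives
  χ_A(x) = x^3 - 2*x^2 - 15*x + 36
which factors as (x - 3)^2*(x + 4). The eigenvalues (with algebraic multiplicities) are λ = -4 with multiplicity 1, λ = 3 with multiplicity 2.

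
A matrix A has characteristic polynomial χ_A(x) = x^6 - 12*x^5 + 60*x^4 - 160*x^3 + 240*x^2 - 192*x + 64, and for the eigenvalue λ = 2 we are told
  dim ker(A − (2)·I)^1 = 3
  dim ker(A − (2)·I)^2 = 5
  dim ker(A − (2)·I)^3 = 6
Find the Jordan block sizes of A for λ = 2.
Block sizes for λ = 2: [3, 2, 1]

From the dimensions of kernels of powers, the number of Jordan blocks of size at least j is d_j − d_{j−1} where d_j = dim ker(N^j) (with d_0 = 0). Computing the differences gives [3, 2, 1].
The number of blocks of size exactly k is (#blocks of size ≥ k) − (#blocks of size ≥ k + 1), so the partition is: 1 block(s) of size 1, 1 block(s) of size 2, 1 block(s) of size 3.
In nonincreasing order the block sizes are [3, 2, 1].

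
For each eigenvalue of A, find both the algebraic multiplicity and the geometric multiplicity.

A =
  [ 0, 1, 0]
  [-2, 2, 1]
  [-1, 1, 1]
λ = 1: alg = 3, geom = 1

Step 1 — factor the characteristic polynomial to read off the algebraic multiplicities:
  χ_A(x) = (x - 1)^3

Step 2 — compute geometric multiplicities via the rank-nullity identity g(λ) = n − rank(A − λI):
  rank(A − (1)·I) = 2, so dim ker(A − (1)·I) = n − 2 = 1

Summary:
  λ = 1: algebraic multiplicity = 3, geometric multiplicity = 1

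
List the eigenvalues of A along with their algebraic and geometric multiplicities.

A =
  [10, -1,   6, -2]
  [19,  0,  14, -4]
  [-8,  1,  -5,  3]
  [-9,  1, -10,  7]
λ = 3: alg = 4, geom = 2

Step 1 — factor the characteristic polynomial to read off the algebraic multiplicities:
  χ_A(x) = (x - 3)^4

Step 2 — compute geometric multiplicities via the rank-nullity identity g(λ) = n − rank(A − λI):
  rank(A − (3)·I) = 2, so dim ker(A − (3)·I) = n − 2 = 2

Summary:
  λ = 3: algebraic multiplicity = 4, geometric multiplicity = 2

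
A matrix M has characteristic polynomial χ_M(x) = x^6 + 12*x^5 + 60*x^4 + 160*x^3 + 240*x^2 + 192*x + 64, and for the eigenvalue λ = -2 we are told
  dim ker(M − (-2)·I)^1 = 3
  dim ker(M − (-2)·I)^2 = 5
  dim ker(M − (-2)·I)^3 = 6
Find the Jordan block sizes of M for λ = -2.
Block sizes for λ = -2: [3, 2, 1]

From the dimensions of kernels of powers, the number of Jordan blocks of size at least j is d_j − d_{j−1} where d_j = dim ker(N^j) (with d_0 = 0). Computing the differences gives [3, 2, 1].
The number of blocks of size exactly k is (#blocks of size ≥ k) − (#blocks of size ≥ k + 1), so the partition is: 1 block(s) of size 1, 1 block(s) of size 2, 1 block(s) of size 3.
In nonincreasing order the block sizes are [3, 2, 1].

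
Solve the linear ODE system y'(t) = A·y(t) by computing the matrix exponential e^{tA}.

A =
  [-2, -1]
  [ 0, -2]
e^{tA} =
  [exp(-2*t), -t*exp(-2*t)]
  [0, exp(-2*t)]

Strategy: write A = P · J · P⁻¹ where J is a Jordan canonical form, so e^{tA} = P · e^{tJ} · P⁻¹, and e^{tJ} can be computed block-by-block.

A has Jordan form
J =
  [-2,  1]
  [ 0, -2]
(up to reordering of blocks).

Per-block formulas:
  For a 2×2 Jordan block J_2(-2): exp(t · J_2(-2)) = e^(-2t)·(I + t·N), where N is the 2×2 nilpotent shift.

After assembling e^{tJ} and conjugating by P, we get:

e^{tA} =
  [exp(-2*t), -t*exp(-2*t)]
  [0, exp(-2*t)]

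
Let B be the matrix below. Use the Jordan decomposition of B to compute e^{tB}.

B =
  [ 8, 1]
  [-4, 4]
e^{tB} =
  [2*t*exp(6*t) + exp(6*t), t*exp(6*t)]
  [-4*t*exp(6*t), -2*t*exp(6*t) + exp(6*t)]

Strategy: write B = P · J · P⁻¹ where J is a Jordan canonical form, so e^{tB} = P · e^{tJ} · P⁻¹, and e^{tJ} can be computed block-by-block.

B has Jordan form
J =
  [6, 1]
  [0, 6]
(up to reordering of blocks).

Per-block formulas:
  For a 2×2 Jordan block J_2(6): exp(t · J_2(6)) = e^(6t)·(I + t·N), where N is the 2×2 nilpotent shift.

After assembling e^{tJ} and conjugating by P, we get:

e^{tB} =
  [2*t*exp(6*t) + exp(6*t), t*exp(6*t)]
  [-4*t*exp(6*t), -2*t*exp(6*t) + exp(6*t)]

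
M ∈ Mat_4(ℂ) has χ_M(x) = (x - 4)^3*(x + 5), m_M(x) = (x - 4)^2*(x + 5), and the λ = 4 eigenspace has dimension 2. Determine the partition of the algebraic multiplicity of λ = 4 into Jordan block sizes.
Block sizes for λ = 4: [2, 1]

Step 1 — from the characteristic polynomial, algebraic multiplicity of λ = 4 is 3. From dim ker(M − (4)·I) = 2, there are exactly 2 Jordan blocks for λ = 4.
Step 2 — from the minimal polynomial, the factor (x − 4)^2 tells us the largest block for λ = 4 has size 2.
Step 3 — with total size 3, 2 blocks, and largest block 2, the block sizes (in nonincreasing order) are [2, 1].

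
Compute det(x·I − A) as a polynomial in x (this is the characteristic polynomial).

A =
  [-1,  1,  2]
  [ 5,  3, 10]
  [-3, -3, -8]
x^3 + 6*x^2 + 12*x + 8

Expanding det(x·I − A) (e.g. by cofactor expansion or by noting that A is similar to its Jordan form J, which has the same characteristic polynomial as A) gives
  χ_A(x) = x^3 + 6*x^2 + 12*x + 8
which factors as (x + 2)^3. The eigenvalues (with algebraic multiplicities) are λ = -2 with multiplicity 3.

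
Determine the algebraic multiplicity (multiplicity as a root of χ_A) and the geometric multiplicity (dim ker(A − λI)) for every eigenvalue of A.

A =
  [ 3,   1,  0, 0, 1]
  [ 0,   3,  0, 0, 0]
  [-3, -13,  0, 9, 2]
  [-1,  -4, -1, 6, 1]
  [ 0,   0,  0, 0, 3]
λ = 3: alg = 5, geom = 3

Step 1 — factor the characteristic polynomial to read off the algebraic multiplicities:
  χ_A(x) = (x - 3)^5

Step 2 — compute geometric multiplicities via the rank-nullity identity g(λ) = n − rank(A − λI):
  rank(A − (3)·I) = 2, so dim ker(A − (3)·I) = n − 2 = 3

Summary:
  λ = 3: algebraic multiplicity = 5, geometric multiplicity = 3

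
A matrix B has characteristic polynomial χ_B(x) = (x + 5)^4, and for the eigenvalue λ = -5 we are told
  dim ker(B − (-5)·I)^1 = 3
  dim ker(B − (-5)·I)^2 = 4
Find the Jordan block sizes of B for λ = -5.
Block sizes for λ = -5: [2, 1, 1]

From the dimensions of kernels of powers, the number of Jordan blocks of size at least j is d_j − d_{j−1} where d_j = dim ker(N^j) (with d_0 = 0). Computing the differences gives [3, 1].
The number of blocks of size exactly k is (#blocks of size ≥ k) − (#blocks of size ≥ k + 1), so the partition is: 2 block(s) of size 1, 1 block(s) of size 2.
In nonincreasing order the block sizes are [2, 1, 1].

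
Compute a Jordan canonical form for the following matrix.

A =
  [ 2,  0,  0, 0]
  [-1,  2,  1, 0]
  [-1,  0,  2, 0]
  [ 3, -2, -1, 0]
J_1(0) ⊕ J_3(2)

The characteristic polynomial is
  det(x·I − A) = x^4 - 6*x^3 + 12*x^2 - 8*x = x*(x - 2)^3

Eigenvalues and multiplicities (the geometric multiplicity of λ is n − rank(A − λI), which equals the number of Jordan blocks for λ):
  λ = 0: algebraic multiplicity = 1, geometric multiplicity = 1
  λ = 2: algebraic multiplicity = 3, geometric multiplicity = 1

Determining the block sizes for each eigenvalue:
  λ = 0: one block (gm = 1), so the single block has size am = 1 → block sizes [1]
  λ = 2: one block (gm = 1), so the single block has size am = 3 → block sizes [3]

Assembling the blocks gives a Jordan form
J =
  [0, 0, 0, 0]
  [0, 2, 1, 0]
  [0, 0, 2, 1]
  [0, 0, 0, 2]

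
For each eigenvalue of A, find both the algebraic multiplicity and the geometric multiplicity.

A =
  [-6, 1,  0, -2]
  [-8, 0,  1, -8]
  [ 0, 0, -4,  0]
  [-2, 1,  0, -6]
λ = -4: alg = 4, geom = 2

Step 1 — factor the characteristic polynomial to read off the algebraic multiplicities:
  χ_A(x) = (x + 4)^4

Step 2 — compute geometric multiplicities via the rank-nullity identity g(λ) = n − rank(A − λI):
  rank(A − (-4)·I) = 2, so dim ker(A − (-4)·I) = n − 2 = 2

Summary:
  λ = -4: algebraic multiplicity = 4, geometric multiplicity = 2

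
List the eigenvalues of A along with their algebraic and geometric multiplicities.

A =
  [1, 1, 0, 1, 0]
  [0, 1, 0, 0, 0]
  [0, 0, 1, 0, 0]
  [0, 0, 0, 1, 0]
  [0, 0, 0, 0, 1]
λ = 1: alg = 5, geom = 4

Step 1 — factor the characteristic polynomial to read off the algebraic multiplicities:
  χ_A(x) = (x - 1)^5

Step 2 — compute geometric multiplicities via the rank-nullity identity g(λ) = n − rank(A − λI):
  rank(A − (1)·I) = 1, so dim ker(A − (1)·I) = n − 1 = 4

Summary:
  λ = 1: algebraic multiplicity = 5, geometric multiplicity = 4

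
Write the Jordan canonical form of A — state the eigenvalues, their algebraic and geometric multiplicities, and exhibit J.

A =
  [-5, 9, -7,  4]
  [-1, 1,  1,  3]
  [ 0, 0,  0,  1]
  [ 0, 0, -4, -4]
J_2(-2) ⊕ J_2(-2)

The characteristic polynomial is
  det(x·I − A) = x^4 + 8*x^3 + 24*x^2 + 32*x + 16 = (x + 2)^4

Eigenvalues and multiplicities (the geometric multiplicity of λ is n − rank(A − λI), which equals the number of Jordan blocks for λ):
  λ = -2: algebraic multiplicity = 4, geometric multiplicity = 2

Determining the block sizes for each eigenvalue:
  λ = -2: with am = 4 and gm = 2, the partition is not yet determined (e.g. several partitions of 4 into 2 parts exist). Let N = A − (-2)·I. Computing rank(N^1) = 2, rank(N^2) = 0; the number of blocks of size ≥ j is rank(N^{j−1}) − rank(N^j), giving [2, 2]. So we have 2 block(s) of size 2 → block sizes [2, 2]

Assembling the blocks gives a Jordan form
J =
  [-2,  1,  0,  0]
  [ 0, -2,  0,  0]
  [ 0,  0, -2,  1]
  [ 0,  0,  0, -2]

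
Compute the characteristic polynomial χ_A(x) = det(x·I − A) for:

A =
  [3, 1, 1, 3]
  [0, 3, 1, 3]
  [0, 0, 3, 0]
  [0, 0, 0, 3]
x^4 - 12*x^3 + 54*x^2 - 108*x + 81

Expanding det(x·I − A) (e.g. by cofactor expansion or by noting that A is similar to its Jordan form J, which has the same characteristic polynomial as A) gives
  χ_A(x) = x^4 - 12*x^3 + 54*x^2 - 108*x + 81
which factors as (x - 3)^4. The eigenvalues (with algebraic multiplicities) are λ = 3 with multiplicity 4.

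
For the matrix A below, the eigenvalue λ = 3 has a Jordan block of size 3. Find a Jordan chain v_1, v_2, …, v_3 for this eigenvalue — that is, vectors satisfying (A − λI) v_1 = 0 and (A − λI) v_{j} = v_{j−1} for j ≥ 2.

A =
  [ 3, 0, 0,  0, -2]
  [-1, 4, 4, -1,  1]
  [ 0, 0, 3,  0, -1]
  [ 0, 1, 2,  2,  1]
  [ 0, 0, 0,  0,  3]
A Jordan chain for λ = 3 of length 3:
v_1 = (0, -1, 0, -1, 0)ᵀ
v_2 = (0, -1, 0, 0, 0)ᵀ
v_3 = (1, 0, 0, 0, 0)ᵀ

Let N = A − (3)·I. We want v_3 with N^3 v_3 = 0 but N^2 v_3 ≠ 0; then v_{j-1} := N · v_j for j = 3, …, 2.

Pick v_3 = (1, 0, 0, 0, 0)ᵀ.
Then v_2 = N · v_3 = (0, -1, 0, 0, 0)ᵀ.
Then v_1 = N · v_2 = (0, -1, 0, -1, 0)ᵀ.

Sanity check: (A − (3)·I) v_1 = (0, 0, 0, 0, 0)ᵀ = 0. ✓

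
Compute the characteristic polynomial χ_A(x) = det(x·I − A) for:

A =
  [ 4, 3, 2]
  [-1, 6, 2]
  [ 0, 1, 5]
x^3 - 15*x^2 + 75*x - 125

Expanding det(x·I − A) (e.g. by cofactor expansion or by noting that A is similar to its Jordan form J, which has the same characteristic polynomial as A) gives
  χ_A(x) = x^3 - 15*x^2 + 75*x - 125
which factors as (x - 5)^3. The eigenvalues (with algebraic multiplicities) are λ = 5 with multiplicity 3.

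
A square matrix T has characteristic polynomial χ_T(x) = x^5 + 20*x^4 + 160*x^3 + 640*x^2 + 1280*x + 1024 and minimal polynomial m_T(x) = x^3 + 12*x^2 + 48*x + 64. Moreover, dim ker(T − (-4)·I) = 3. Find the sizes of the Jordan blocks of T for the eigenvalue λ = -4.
Block sizes for λ = -4: [3, 1, 1]

Step 1 — from the characteristic polynomial, algebraic multiplicity of λ = -4 is 5. From dim ker(T − (-4)·I) = 3, there are exactly 3 Jordan blocks for λ = -4.
Step 2 — from the minimal polynomial, the factor (x + 4)^3 tells us the largest block for λ = -4 has size 3.
Step 3 — with total size 5, 3 blocks, and largest block 3, the block sizes (in nonincreasing order) are [3, 1, 1].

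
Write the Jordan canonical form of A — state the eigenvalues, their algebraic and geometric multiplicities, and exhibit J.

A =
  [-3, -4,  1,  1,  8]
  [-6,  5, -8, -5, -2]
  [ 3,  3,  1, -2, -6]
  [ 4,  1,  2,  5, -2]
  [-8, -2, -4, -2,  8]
J_2(2) ⊕ J_2(4) ⊕ J_1(4)

The characteristic polynomial is
  det(x·I − A) = x^5 - 16*x^4 + 100*x^3 - 304*x^2 + 448*x - 256 = (x - 4)^3*(x - 2)^2

Eigenvalues and multiplicities (the geometric multiplicity of λ is n − rank(A − λI), which equals the number of Jordan blocks for λ):
  λ = 2: algebraic multiplicity = 2, geometric multiplicity = 1
  λ = 4: algebraic multiplicity = 3, geometric multiplicity = 2

Determining the block sizes for each eigenvalue:
  λ = 2: one block (gm = 1), so the single block has size am = 2 → block sizes [2]
  λ = 4: 2 blocks summing to 3 forces exactly one block of size 2 and the rest size 1 → block sizes [2, 1]

Assembling the blocks gives a Jordan form
J =
  [2, 1, 0, 0, 0]
  [0, 2, 0, 0, 0]
  [0, 0, 4, 1, 0]
  [0, 0, 0, 4, 0]
  [0, 0, 0, 0, 4]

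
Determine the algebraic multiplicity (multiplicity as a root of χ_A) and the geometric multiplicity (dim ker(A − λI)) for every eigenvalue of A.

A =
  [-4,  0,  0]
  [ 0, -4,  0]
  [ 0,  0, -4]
λ = -4: alg = 3, geom = 3

Step 1 — factor the characteristic polynomial to read off the algebraic multiplicities:
  χ_A(x) = (x + 4)^3

Step 2 — compute geometric multiplicities via the rank-nullity identity g(λ) = n − rank(A − λI):
  rank(A − (-4)·I) = 0, so dim ker(A − (-4)·I) = n − 0 = 3

Summary:
  λ = -4: algebraic multiplicity = 3, geometric multiplicity = 3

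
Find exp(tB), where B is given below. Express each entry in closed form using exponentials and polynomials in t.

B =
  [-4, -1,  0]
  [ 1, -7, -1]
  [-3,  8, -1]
e^{tB} =
  [-t^2*exp(-4*t)/2 + exp(-4*t), 3*t^2*exp(-4*t)/2 - t*exp(-4*t), t^2*exp(-4*t)/2]
  [t*exp(-4*t), -3*t*exp(-4*t) + exp(-4*t), -t*exp(-4*t)]
  [-t^2*exp(-4*t)/2 - 3*t*exp(-4*t), 3*t^2*exp(-4*t)/2 + 8*t*exp(-4*t), t^2*exp(-4*t)/2 + 3*t*exp(-4*t) + exp(-4*t)]

Strategy: write B = P · J · P⁻¹ where J is a Jordan canonical form, so e^{tB} = P · e^{tJ} · P⁻¹, and e^{tJ} can be computed block-by-block.

B has Jordan form
J =
  [-4,  1,  0]
  [ 0, -4,  1]
  [ 0,  0, -4]
(up to reordering of blocks).

Per-block formulas:
  For a 3×3 Jordan block J_3(-4): exp(t · J_3(-4)) = e^(-4t)·(I + t·N + (t^2/2)·N^2), where N is the 3×3 nilpotent shift.

After assembling e^{tJ} and conjugating by P, we get:

e^{tB} =
  [-t^2*exp(-4*t)/2 + exp(-4*t), 3*t^2*exp(-4*t)/2 - t*exp(-4*t), t^2*exp(-4*t)/2]
  [t*exp(-4*t), -3*t*exp(-4*t) + exp(-4*t), -t*exp(-4*t)]
  [-t^2*exp(-4*t)/2 - 3*t*exp(-4*t), 3*t^2*exp(-4*t)/2 + 8*t*exp(-4*t), t^2*exp(-4*t)/2 + 3*t*exp(-4*t) + exp(-4*t)]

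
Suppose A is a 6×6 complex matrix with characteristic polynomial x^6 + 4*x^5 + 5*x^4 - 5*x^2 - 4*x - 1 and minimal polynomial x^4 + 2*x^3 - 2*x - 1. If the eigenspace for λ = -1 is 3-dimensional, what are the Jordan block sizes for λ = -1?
Block sizes for λ = -1: [3, 1, 1]

Step 1 — from the characteristic polynomial, algebraic multiplicity of λ = -1 is 5. From dim ker(A − (-1)·I) = 3, there are exactly 3 Jordan blocks for λ = -1.
Step 2 — from the minimal polynomial, the factor (x + 1)^3 tells us the largest block for λ = -1 has size 3.
Step 3 — with total size 5, 3 blocks, and largest block 3, the block sizes (in nonincreasing order) are [3, 1, 1].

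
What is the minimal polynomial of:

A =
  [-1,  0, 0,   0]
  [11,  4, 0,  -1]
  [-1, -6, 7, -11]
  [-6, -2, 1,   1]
x^4 - 11*x^3 + 36*x^2 - 16*x - 64

The characteristic polynomial is χ_A(x) = (x - 4)^3*(x + 1), so the eigenvalues are known. The minimal polynomial is
  m_A(x) = Π_λ (x − λ)^{k_λ}
where k_λ is the size of the *largest* Jordan block for λ (equivalently, the smallest k with (A − λI)^k v = 0 for every generalised eigenvector v of λ).

  λ = -1: largest Jordan block has size 1, contributing (x + 1)
  λ = 4: largest Jordan block has size 3, contributing (x − 4)^3

So m_A(x) = (x - 4)^3*(x + 1) = x^4 - 11*x^3 + 36*x^2 - 16*x - 64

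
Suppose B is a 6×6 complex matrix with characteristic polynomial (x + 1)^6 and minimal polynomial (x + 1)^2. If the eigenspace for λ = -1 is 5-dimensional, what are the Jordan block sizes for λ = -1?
Block sizes for λ = -1: [2, 1, 1, 1, 1]

Step 1 — from the characteristic polynomial, algebraic multiplicity of λ = -1 is 6. From dim ker(B − (-1)·I) = 5, there are exactly 5 Jordan blocks for λ = -1.
Step 2 — from the minimal polynomial, the factor (x + 1)^2 tells us the largest block for λ = -1 has size 2.
Step 3 — with total size 6, 5 blocks, and largest block 2, the block sizes (in nonincreasing order) are [2, 1, 1, 1, 1].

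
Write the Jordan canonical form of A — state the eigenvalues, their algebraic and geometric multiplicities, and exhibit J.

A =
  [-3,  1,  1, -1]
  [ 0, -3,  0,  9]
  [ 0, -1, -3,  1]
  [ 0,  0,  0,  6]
J_3(-3) ⊕ J_1(6)

The characteristic polynomial is
  det(x·I − A) = x^4 + 3*x^3 - 27*x^2 - 135*x - 162 = (x - 6)*(x + 3)^3

Eigenvalues and multiplicities (the geometric multiplicity of λ is n − rank(A − λI), which equals the number of Jordan blocks for λ):
  λ = -3: algebraic multiplicity = 3, geometric multiplicity = 1
  λ = 6: algebraic multiplicity = 1, geometric multiplicity = 1

Determining the block sizes for each eigenvalue:
  λ = -3: one block (gm = 1), so the single block has size am = 3 → block sizes [3]
  λ = 6: one block (gm = 1), so the single block has size am = 1 → block sizes [1]

Assembling the blocks gives a Jordan form
J =
  [-3,  1,  0, 0]
  [ 0, -3,  1, 0]
  [ 0,  0, -3, 0]
  [ 0,  0,  0, 6]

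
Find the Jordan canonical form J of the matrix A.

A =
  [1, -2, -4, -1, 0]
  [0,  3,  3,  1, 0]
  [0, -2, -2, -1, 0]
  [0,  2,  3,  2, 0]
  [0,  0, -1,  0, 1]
J_3(1) ⊕ J_1(1) ⊕ J_1(1)

The characteristic polynomial is
  det(x·I − A) = x^5 - 5*x^4 + 10*x^3 - 10*x^2 + 5*x - 1 = (x - 1)^5

Eigenvalues and multiplicities (the geometric multiplicity of λ is n − rank(A − λI), which equals the number of Jordan blocks for λ):
  λ = 1: algebraic multiplicity = 5, geometric multiplicity = 3

Determining the block sizes for each eigenvalue:
  λ = 1: with am = 5 and gm = 3, the partition is not yet determined (e.g. several partitions of 5 into 3 parts exist). Let N = A − (1)·I. Computing rank(N^1) = 2, rank(N^2) = 1, rank(N^3) = 0; the number of blocks of size ≥ j is rank(N^{j−1}) − rank(N^j), giving [3, 1, 1]. So we have 1 block(s) of size 3, 2 block(s) of size 1 → block sizes [3, 1, 1]

Assembling the blocks gives a Jordan form
J =
  [1, 1, 0, 0, 0]
  [0, 1, 1, 0, 0]
  [0, 0, 1, 0, 0]
  [0, 0, 0, 1, 0]
  [0, 0, 0, 0, 1]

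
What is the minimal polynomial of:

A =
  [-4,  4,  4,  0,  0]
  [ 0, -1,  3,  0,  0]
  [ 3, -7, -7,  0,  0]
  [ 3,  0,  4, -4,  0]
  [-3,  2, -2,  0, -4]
x^3 + 12*x^2 + 48*x + 64

The characteristic polynomial is χ_A(x) = (x + 4)^5, so the eigenvalues are known. The minimal polynomial is
  m_A(x) = Π_λ (x − λ)^{k_λ}
where k_λ is the size of the *largest* Jordan block for λ (equivalently, the smallest k with (A − λI)^k v = 0 for every generalised eigenvector v of λ).

  λ = -4: largest Jordan block has size 3, contributing (x + 4)^3

So m_A(x) = (x + 4)^3 = x^3 + 12*x^2 + 48*x + 64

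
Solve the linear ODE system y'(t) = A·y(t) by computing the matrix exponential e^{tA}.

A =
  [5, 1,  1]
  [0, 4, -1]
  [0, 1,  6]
e^{tA} =
  [exp(5*t), t*exp(5*t), t*exp(5*t)]
  [0, -t*exp(5*t) + exp(5*t), -t*exp(5*t)]
  [0, t*exp(5*t), t*exp(5*t) + exp(5*t)]

Strategy: write A = P · J · P⁻¹ where J is a Jordan canonical form, so e^{tA} = P · e^{tJ} · P⁻¹, and e^{tJ} can be computed block-by-block.

A has Jordan form
J =
  [5, 1, 0]
  [0, 5, 0]
  [0, 0, 5]
(up to reordering of blocks).

Per-block formulas:
  For a 2×2 Jordan block J_2(5): exp(t · J_2(5)) = e^(5t)·(I + t·N), where N is the 2×2 nilpotent shift.
  For a 1×1 block at λ = 5: exp(t · [5]) = [e^(5t)].

After assembling e^{tJ} and conjugating by P, we get:

e^{tA} =
  [exp(5*t), t*exp(5*t), t*exp(5*t)]
  [0, -t*exp(5*t) + exp(5*t), -t*exp(5*t)]
  [0, t*exp(5*t), t*exp(5*t) + exp(5*t)]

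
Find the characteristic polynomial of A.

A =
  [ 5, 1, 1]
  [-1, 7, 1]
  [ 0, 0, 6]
x^3 - 18*x^2 + 108*x - 216

Expanding det(x·I − A) (e.g. by cofactor expansion or by noting that A is similar to its Jordan form J, which has the same characteristic polynomial as A) gives
  χ_A(x) = x^3 - 18*x^2 + 108*x - 216
which factors as (x - 6)^3. The eigenvalues (with algebraic multiplicities) are λ = 6 with multiplicity 3.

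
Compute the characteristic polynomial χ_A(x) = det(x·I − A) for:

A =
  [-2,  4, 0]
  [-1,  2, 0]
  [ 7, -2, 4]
x^3 - 4*x^2

Expanding det(x·I − A) (e.g. by cofactor expansion or by noting that A is similar to its Jordan form J, which has the same characteristic polynomial as A) gives
  χ_A(x) = x^3 - 4*x^2
which factors as x^2*(x - 4). The eigenvalues (with algebraic multiplicities) are λ = 0 with multiplicity 2, λ = 4 with multiplicity 1.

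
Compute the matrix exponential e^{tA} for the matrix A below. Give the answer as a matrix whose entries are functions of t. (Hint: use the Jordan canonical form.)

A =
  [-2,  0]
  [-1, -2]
e^{tA} =
  [exp(-2*t), 0]
  [-t*exp(-2*t), exp(-2*t)]

Strategy: write A = P · J · P⁻¹ where J is a Jordan canonical form, so e^{tA} = P · e^{tJ} · P⁻¹, and e^{tJ} can be computed block-by-block.

A has Jordan form
J =
  [-2,  1]
  [ 0, -2]
(up to reordering of blocks).

Per-block formulas:
  For a 2×2 Jordan block J_2(-2): exp(t · J_2(-2)) = e^(-2t)·(I + t·N), where N is the 2×2 nilpotent shift.

After assembling e^{tJ} and conjugating by P, we get:

e^{tA} =
  [exp(-2*t), 0]
  [-t*exp(-2*t), exp(-2*t)]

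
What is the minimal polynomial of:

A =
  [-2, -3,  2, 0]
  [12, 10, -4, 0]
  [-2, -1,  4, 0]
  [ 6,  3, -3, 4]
x^3 - 12*x^2 + 48*x - 64

The characteristic polynomial is χ_A(x) = (x - 4)^4, so the eigenvalues are known. The minimal polynomial is
  m_A(x) = Π_λ (x − λ)^{k_λ}
where k_λ is the size of the *largest* Jordan block for λ (equivalently, the smallest k with (A − λI)^k v = 0 for every generalised eigenvector v of λ).

  λ = 4: largest Jordan block has size 3, contributing (x − 4)^3

So m_A(x) = (x - 4)^3 = x^3 - 12*x^2 + 48*x - 64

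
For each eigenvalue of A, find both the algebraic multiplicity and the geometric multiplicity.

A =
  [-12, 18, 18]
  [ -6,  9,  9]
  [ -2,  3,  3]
λ = 0: alg = 3, geom = 2

Step 1 — factor the characteristic polynomial to read off the algebraic multiplicities:
  χ_A(x) = x^3

Step 2 — compute geometric multiplicities via the rank-nullity identity g(λ) = n − rank(A − λI):
  rank(A − (0)·I) = 1, so dim ker(A − (0)·I) = n − 1 = 2

Summary:
  λ = 0: algebraic multiplicity = 3, geometric multiplicity = 2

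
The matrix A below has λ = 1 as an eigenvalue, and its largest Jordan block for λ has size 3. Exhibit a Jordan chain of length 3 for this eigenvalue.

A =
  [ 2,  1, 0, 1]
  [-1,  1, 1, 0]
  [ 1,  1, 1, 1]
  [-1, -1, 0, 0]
A Jordan chain for λ = 1 of length 3:
v_1 = (-1, 0, -1, 1)ᵀ
v_2 = (1, -1, 1, -1)ᵀ
v_3 = (1, 0, 0, 0)ᵀ

Let N = A − (1)·I. We want v_3 with N^3 v_3 = 0 but N^2 v_3 ≠ 0; then v_{j-1} := N · v_j for j = 3, …, 2.

Pick v_3 = (1, 0, 0, 0)ᵀ.
Then v_2 = N · v_3 = (1, -1, 1, -1)ᵀ.
Then v_1 = N · v_2 = (-1, 0, -1, 1)ᵀ.

Sanity check: (A − (1)·I) v_1 = (0, 0, 0, 0)ᵀ = 0. ✓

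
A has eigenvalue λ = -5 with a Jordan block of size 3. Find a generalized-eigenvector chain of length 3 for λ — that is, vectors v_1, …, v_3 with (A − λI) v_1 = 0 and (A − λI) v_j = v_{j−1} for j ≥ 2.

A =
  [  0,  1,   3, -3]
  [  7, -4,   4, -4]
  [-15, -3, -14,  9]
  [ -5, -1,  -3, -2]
A Jordan chain for λ = -5 of length 3:
v_1 = (2, 2, -6, -2)ᵀ
v_2 = (5, 7, -15, -5)ᵀ
v_3 = (1, 0, 0, 0)ᵀ

Let N = A − (-5)·I. We want v_3 with N^3 v_3 = 0 but N^2 v_3 ≠ 0; then v_{j-1} := N · v_j for j = 3, …, 2.

Pick v_3 = (1, 0, 0, 0)ᵀ.
Then v_2 = N · v_3 = (5, 7, -15, -5)ᵀ.
Then v_1 = N · v_2 = (2, 2, -6, -2)ᵀ.

Sanity check: (A − (-5)·I) v_1 = (0, 0, 0, 0)ᵀ = 0. ✓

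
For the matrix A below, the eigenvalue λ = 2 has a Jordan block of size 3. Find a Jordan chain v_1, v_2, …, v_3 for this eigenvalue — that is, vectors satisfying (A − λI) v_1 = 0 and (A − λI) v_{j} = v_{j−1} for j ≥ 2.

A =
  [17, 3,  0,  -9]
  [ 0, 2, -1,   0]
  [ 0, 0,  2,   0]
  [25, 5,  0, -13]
A Jordan chain for λ = 2 of length 3:
v_1 = (-3, 0, 0, -5)ᵀ
v_2 = (0, -1, 0, 0)ᵀ
v_3 = (0, 0, 1, 0)ᵀ

Let N = A − (2)·I. We want v_3 with N^3 v_3 = 0 but N^2 v_3 ≠ 0; then v_{j-1} := N · v_j for j = 3, …, 2.

Pick v_3 = (0, 0, 1, 0)ᵀ.
Then v_2 = N · v_3 = (0, -1, 0, 0)ᵀ.
Then v_1 = N · v_2 = (-3, 0, 0, -5)ᵀ.

Sanity check: (A − (2)·I) v_1 = (0, 0, 0, 0)ᵀ = 0. ✓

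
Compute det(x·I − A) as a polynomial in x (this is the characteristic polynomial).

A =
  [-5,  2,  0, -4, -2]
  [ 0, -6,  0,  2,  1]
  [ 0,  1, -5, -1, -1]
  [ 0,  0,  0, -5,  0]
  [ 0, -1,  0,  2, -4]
x^5 + 25*x^4 + 250*x^3 + 1250*x^2 + 3125*x + 3125

Expanding det(x·I − A) (e.g. by cofactor expansion or by noting that A is similar to its Jordan form J, which has the same characteristic polynomial as A) gives
  χ_A(x) = x^5 + 25*x^4 + 250*x^3 + 1250*x^2 + 3125*x + 3125
which factors as (x + 5)^5. The eigenvalues (with algebraic multiplicities) are λ = -5 with multiplicity 5.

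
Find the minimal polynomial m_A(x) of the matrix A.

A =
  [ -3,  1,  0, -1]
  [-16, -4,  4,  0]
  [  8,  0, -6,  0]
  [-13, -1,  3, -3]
x^3 + 12*x^2 + 48*x + 64

The characteristic polynomial is χ_A(x) = (x + 4)^4, so the eigenvalues are known. The minimal polynomial is
  m_A(x) = Π_λ (x − λ)^{k_λ}
where k_λ is the size of the *largest* Jordan block for λ (equivalently, the smallest k with (A − λI)^k v = 0 for every generalised eigenvector v of λ).

  λ = -4: largest Jordan block has size 3, contributing (x + 4)^3

So m_A(x) = (x + 4)^3 = x^3 + 12*x^2 + 48*x + 64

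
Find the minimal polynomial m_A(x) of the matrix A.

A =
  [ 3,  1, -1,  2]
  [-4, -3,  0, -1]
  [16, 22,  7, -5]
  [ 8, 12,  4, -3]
x^2 - 2*x + 1

The characteristic polynomial is χ_A(x) = (x - 1)^4, so the eigenvalues are known. The minimal polynomial is
  m_A(x) = Π_λ (x − λ)^{k_λ}
where k_λ is the size of the *largest* Jordan block for λ (equivalently, the smallest k with (A − λI)^k v = 0 for every generalised eigenvector v of λ).

  λ = 1: largest Jordan block has size 2, contributing (x − 1)^2

So m_A(x) = (x - 1)^2 = x^2 - 2*x + 1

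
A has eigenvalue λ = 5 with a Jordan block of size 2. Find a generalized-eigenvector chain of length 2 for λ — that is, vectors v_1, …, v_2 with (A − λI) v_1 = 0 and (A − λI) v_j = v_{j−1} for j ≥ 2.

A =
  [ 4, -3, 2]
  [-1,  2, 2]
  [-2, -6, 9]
A Jordan chain for λ = 5 of length 2:
v_1 = (-1, -1, -2)ᵀ
v_2 = (1, 0, 0)ᵀ

Let N = A − (5)·I. We want v_2 with N^2 v_2 = 0 but N^1 v_2 ≠ 0; then v_{j-1} := N · v_j for j = 2, …, 2.

Pick v_2 = (1, 0, 0)ᵀ.
Then v_1 = N · v_2 = (-1, -1, -2)ᵀ.

Sanity check: (A − (5)·I) v_1 = (0, 0, 0)ᵀ = 0. ✓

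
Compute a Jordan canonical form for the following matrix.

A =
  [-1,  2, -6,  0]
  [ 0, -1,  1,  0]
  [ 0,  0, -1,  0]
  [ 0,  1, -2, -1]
J_3(-1) ⊕ J_1(-1)

The characteristic polynomial is
  det(x·I − A) = x^4 + 4*x^3 + 6*x^2 + 4*x + 1 = (x + 1)^4

Eigenvalues and multiplicities (the geometric multiplicity of λ is n − rank(A − λI), which equals the number of Jordan blocks for λ):
  λ = -1: algebraic multiplicity = 4, geometric multiplicity = 2

Determining the block sizes for each eigenvalue:
  λ = -1: with am = 4 and gm = 2, the partition is not yet determined (e.g. several partitions of 4 into 2 parts exist). Let N = A − (-1)·I. Computing rank(N^1) = 2, rank(N^2) = 1, rank(N^3) = 0; the number of blocks of size ≥ j is rank(N^{j−1}) − rank(N^j), giving [2, 1, 1]. So we have 1 block(s) of size 3, 1 block(s) of size 1 → block sizes [3, 1]

Assembling the blocks gives a Jordan form
J =
  [-1,  1,  0,  0]
  [ 0, -1,  1,  0]
  [ 0,  0, -1,  0]
  [ 0,  0,  0, -1]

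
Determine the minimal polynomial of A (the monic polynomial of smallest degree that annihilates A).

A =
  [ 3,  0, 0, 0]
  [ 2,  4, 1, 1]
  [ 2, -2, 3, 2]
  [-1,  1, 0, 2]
x^3 - 9*x^2 + 27*x - 27

The characteristic polynomial is χ_A(x) = (x - 3)^4, so the eigenvalues are known. The minimal polynomial is
  m_A(x) = Π_λ (x − λ)^{k_λ}
where k_λ is the size of the *largest* Jordan block for λ (equivalently, the smallest k with (A − λI)^k v = 0 for every generalised eigenvector v of λ).

  λ = 3: largest Jordan block has size 3, contributing (x − 3)^3

So m_A(x) = (x - 3)^3 = x^3 - 9*x^2 + 27*x - 27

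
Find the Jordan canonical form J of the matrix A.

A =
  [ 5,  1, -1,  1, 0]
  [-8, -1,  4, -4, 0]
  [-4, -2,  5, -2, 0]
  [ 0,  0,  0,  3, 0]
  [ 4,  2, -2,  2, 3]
J_2(3) ⊕ J_1(3) ⊕ J_1(3) ⊕ J_1(3)

The characteristic polynomial is
  det(x·I − A) = x^5 - 15*x^4 + 90*x^3 - 270*x^2 + 405*x - 243 = (x - 3)^5

Eigenvalues and multiplicities (the geometric multiplicity of λ is n − rank(A − λI), which equals the number of Jordan blocks for λ):
  λ = 3: algebraic multiplicity = 5, geometric multiplicity = 4

Determining the block sizes for each eigenvalue:
  λ = 3: 4 blocks summing to 5 forces exactly one block of size 2 and the rest size 1 → block sizes [2, 1, 1, 1]

Assembling the blocks gives a Jordan form
J =
  [3, 1, 0, 0, 0]
  [0, 3, 0, 0, 0]
  [0, 0, 3, 0, 0]
  [0, 0, 0, 3, 0]
  [0, 0, 0, 0, 3]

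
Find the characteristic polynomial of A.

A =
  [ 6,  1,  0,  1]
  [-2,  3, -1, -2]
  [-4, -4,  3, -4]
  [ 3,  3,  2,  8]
x^4 - 20*x^3 + 150*x^2 - 500*x + 625

Expanding det(x·I − A) (e.g. by cofactor expansion or by noting that A is similar to its Jordan form J, which has the same characteristic polynomial as A) gives
  χ_A(x) = x^4 - 20*x^3 + 150*x^2 - 500*x + 625
which factors as (x - 5)^4. The eigenvalues (with algebraic multiplicities) are λ = 5 with multiplicity 4.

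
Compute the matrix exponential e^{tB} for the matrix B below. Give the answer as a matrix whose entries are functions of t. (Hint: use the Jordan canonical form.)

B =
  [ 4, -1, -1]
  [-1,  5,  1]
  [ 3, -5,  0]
e^{tB} =
  [-t^2*exp(3*t)/2 + t*exp(3*t) + exp(3*t), t^2*exp(3*t) - t*exp(3*t), t^2*exp(3*t)/2 - t*exp(3*t)]
  [-t*exp(3*t), 2*t*exp(3*t) + exp(3*t), t*exp(3*t)]
  [-t^2*exp(3*t)/2 + 3*t*exp(3*t), t^2*exp(3*t) - 5*t*exp(3*t), t^2*exp(3*t)/2 - 3*t*exp(3*t) + exp(3*t)]

Strategy: write B = P · J · P⁻¹ where J is a Jordan canonical form, so e^{tB} = P · e^{tJ} · P⁻¹, and e^{tJ} can be computed block-by-block.

B has Jordan form
J =
  [3, 1, 0]
  [0, 3, 1]
  [0, 0, 3]
(up to reordering of blocks).

Per-block formulas:
  For a 3×3 Jordan block J_3(3): exp(t · J_3(3)) = e^(3t)·(I + t·N + (t^2/2)·N^2), where N is the 3×3 nilpotent shift.

After assembling e^{tJ} and conjugating by P, we get:

e^{tB} =
  [-t^2*exp(3*t)/2 + t*exp(3*t) + exp(3*t), t^2*exp(3*t) - t*exp(3*t), t^2*exp(3*t)/2 - t*exp(3*t)]
  [-t*exp(3*t), 2*t*exp(3*t) + exp(3*t), t*exp(3*t)]
  [-t^2*exp(3*t)/2 + 3*t*exp(3*t), t^2*exp(3*t) - 5*t*exp(3*t), t^2*exp(3*t)/2 - 3*t*exp(3*t) + exp(3*t)]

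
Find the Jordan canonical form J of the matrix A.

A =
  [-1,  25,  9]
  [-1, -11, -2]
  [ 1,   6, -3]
J_3(-5)

The characteristic polynomial is
  det(x·I − A) = x^3 + 15*x^2 + 75*x + 125 = (x + 5)^3

Eigenvalues and multiplicities (the geometric multiplicity of λ is n − rank(A − λI), which equals the number of Jordan blocks for λ):
  λ = -5: algebraic multiplicity = 3, geometric multiplicity = 1

Determining the block sizes for each eigenvalue:
  λ = -5: one block (gm = 1), so the single block has size am = 3 → block sizes [3]

Assembling the blocks gives a Jordan form
J =
  [-5,  1,  0]
  [ 0, -5,  1]
  [ 0,  0, -5]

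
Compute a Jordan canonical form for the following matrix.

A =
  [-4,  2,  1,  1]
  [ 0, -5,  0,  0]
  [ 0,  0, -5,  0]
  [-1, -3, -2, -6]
J_3(-5) ⊕ J_1(-5)

The characteristic polynomial is
  det(x·I − A) = x^4 + 20*x^3 + 150*x^2 + 500*x + 625 = (x + 5)^4

Eigenvalues and multiplicities (the geometric multiplicity of λ is n − rank(A − λI), which equals the number of Jordan blocks for λ):
  λ = -5: algebraic multiplicity = 4, geometric multiplicity = 2

Determining the block sizes for each eigenvalue:
  λ = -5: with am = 4 and gm = 2, the partition is not yet determined (e.g. several partitions of 4 into 2 parts exist). Let N = A − (-5)·I. Computing rank(N^1) = 2, rank(N^2) = 1, rank(N^3) = 0; the number of blocks of size ≥ j is rank(N^{j−1}) − rank(N^j), giving [2, 1, 1]. So we have 1 block(s) of size 3, 1 block(s) of size 1 → block sizes [3, 1]

Assembling the blocks gives a Jordan form
J =
  [-5,  1,  0,  0]
  [ 0, -5,  1,  0]
  [ 0,  0, -5,  0]
  [ 0,  0,  0, -5]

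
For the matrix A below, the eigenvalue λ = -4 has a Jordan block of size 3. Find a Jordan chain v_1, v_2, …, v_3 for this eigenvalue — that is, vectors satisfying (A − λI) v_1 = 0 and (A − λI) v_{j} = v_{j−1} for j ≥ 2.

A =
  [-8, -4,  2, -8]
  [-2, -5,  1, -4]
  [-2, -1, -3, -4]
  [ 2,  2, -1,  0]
A Jordan chain for λ = -4 of length 3:
v_1 = (4, 0, 0, -2)ᵀ
v_2 = (-4, -2, -2, 2)ᵀ
v_3 = (1, 0, 0, 0)ᵀ

Let N = A − (-4)·I. We want v_3 with N^3 v_3 = 0 but N^2 v_3 ≠ 0; then v_{j-1} := N · v_j for j = 3, …, 2.

Pick v_3 = (1, 0, 0, 0)ᵀ.
Then v_2 = N · v_3 = (-4, -2, -2, 2)ᵀ.
Then v_1 = N · v_2 = (4, 0, 0, -2)ᵀ.

Sanity check: (A − (-4)·I) v_1 = (0, 0, 0, 0)ᵀ = 0. ✓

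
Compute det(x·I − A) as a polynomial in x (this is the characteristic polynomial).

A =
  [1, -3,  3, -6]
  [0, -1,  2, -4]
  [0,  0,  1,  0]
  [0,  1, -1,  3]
x^4 - 4*x^3 + 6*x^2 - 4*x + 1

Expanding det(x·I − A) (e.g. by cofactor expansion or by noting that A is similar to its Jordan form J, which has the same characteristic polynomial as A) gives
  χ_A(x) = x^4 - 4*x^3 + 6*x^2 - 4*x + 1
which factors as (x - 1)^4. The eigenvalues (with algebraic multiplicities) are λ = 1 with multiplicity 4.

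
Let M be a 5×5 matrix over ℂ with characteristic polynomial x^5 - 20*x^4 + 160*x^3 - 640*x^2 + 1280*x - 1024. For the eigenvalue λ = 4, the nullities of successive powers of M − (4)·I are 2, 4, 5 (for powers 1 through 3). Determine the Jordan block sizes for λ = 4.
Block sizes for λ = 4: [3, 2]

From the dimensions of kernels of powers, the number of Jordan blocks of size at least j is d_j − d_{j−1} where d_j = dim ker(N^j) (with d_0 = 0). Computing the differences gives [2, 2, 1].
The number of blocks of size exactly k is (#blocks of size ≥ k) − (#blocks of size ≥ k + 1), so the partition is: 1 block(s) of size 2, 1 block(s) of size 3.
In nonincreasing order the block sizes are [3, 2].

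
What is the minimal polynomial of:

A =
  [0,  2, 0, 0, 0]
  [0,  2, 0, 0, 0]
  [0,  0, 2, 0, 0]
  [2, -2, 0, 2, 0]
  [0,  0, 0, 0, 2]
x^2 - 2*x

The characteristic polynomial is χ_A(x) = x*(x - 2)^4, so the eigenvalues are known. The minimal polynomial is
  m_A(x) = Π_λ (x − λ)^{k_λ}
where k_λ is the size of the *largest* Jordan block for λ (equivalently, the smallest k with (A − λI)^k v = 0 for every generalised eigenvector v of λ).

  λ = 0: largest Jordan block has size 1, contributing (x − 0)
  λ = 2: largest Jordan block has size 1, contributing (x − 2)

So m_A(x) = x*(x - 2) = x^2 - 2*x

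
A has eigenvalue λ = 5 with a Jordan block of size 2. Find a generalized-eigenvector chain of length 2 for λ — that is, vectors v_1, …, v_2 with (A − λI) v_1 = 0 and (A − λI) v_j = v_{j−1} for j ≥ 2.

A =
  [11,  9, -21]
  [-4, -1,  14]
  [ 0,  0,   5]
A Jordan chain for λ = 5 of length 2:
v_1 = (6, -4, 0)ᵀ
v_2 = (1, 0, 0)ᵀ

Let N = A − (5)·I. We want v_2 with N^2 v_2 = 0 but N^1 v_2 ≠ 0; then v_{j-1} := N · v_j for j = 2, …, 2.

Pick v_2 = (1, 0, 0)ᵀ.
Then v_1 = N · v_2 = (6, -4, 0)ᵀ.

Sanity check: (A − (5)·I) v_1 = (0, 0, 0)ᵀ = 0. ✓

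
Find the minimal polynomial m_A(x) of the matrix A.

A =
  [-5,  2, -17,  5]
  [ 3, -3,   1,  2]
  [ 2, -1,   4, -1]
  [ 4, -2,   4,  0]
x^4 + 4*x^3 - 16*x - 16

The characteristic polynomial is χ_A(x) = (x - 2)*(x + 2)^3, so the eigenvalues are known. The minimal polynomial is
  m_A(x) = Π_λ (x − λ)^{k_λ}
where k_λ is the size of the *largest* Jordan block for λ (equivalently, the smallest k with (A − λI)^k v = 0 for every generalised eigenvector v of λ).

  λ = -2: largest Jordan block has size 3, contributing (x + 2)^3
  λ = 2: largest Jordan block has size 1, contributing (x − 2)

So m_A(x) = (x - 2)*(x + 2)^3 = x^4 + 4*x^3 - 16*x - 16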